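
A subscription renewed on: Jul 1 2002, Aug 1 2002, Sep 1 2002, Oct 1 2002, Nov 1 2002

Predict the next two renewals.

Gaps: 31, 31, 30, 31 days — not constant. Every event is on the 1st of the month.
Pattern: the 1st of each month.
December 2002: Dec 1 2002.
January 2003: Jan 1 2003.

Dec 1 2002, Jan 1 2003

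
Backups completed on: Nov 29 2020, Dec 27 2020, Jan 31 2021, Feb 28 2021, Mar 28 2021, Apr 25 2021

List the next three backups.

May 30 2021, Jun 27 2021, Jul 25 2021

These are Sundays with 28, 35, 28, 28, 28-day gaps.
Each is the final Sunday of its month — Nov 29 2020 is past the 28th, so '4th Sunday' doesn't fit.
May 2021 ends with Sunday May 30 2021.
Last Sunday of June 2021: Jun 27 2021.
Last Sunday of July 2021: Jul 25 2021.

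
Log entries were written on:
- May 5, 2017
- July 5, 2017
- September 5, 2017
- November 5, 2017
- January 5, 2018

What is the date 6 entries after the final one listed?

Each date is the 5th; the gaps (61, 62, 61, 61) track the month lengths.
The rule is the 5th of every 2 months.
March 2018: March 5, 2018.
Next: May 2018 → May 5, 2018.
Next: July 2018 → July 5, 2018.
Next: September 2018 → September 5, 2018.
November 2018: November 5, 2018.
Next: January 2019 → January 5, 2019.

January 5, 2019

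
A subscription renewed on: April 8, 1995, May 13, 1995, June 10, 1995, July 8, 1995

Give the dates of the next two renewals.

All dates are Saturdays, 35, 28, 28 days apart.
Specifically, the 2nd Saturday of each month.
August 1995 — 2nd Saturday is August 12, 1995.
2nd Saturday of September 1995: September 9, 1995.

August 12, 1995; September 9, 1995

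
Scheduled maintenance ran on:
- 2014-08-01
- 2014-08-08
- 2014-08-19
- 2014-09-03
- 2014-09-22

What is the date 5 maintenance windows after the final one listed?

2015-02-24

Intervals are 7, 11, 15, 19 days — an arithmetic progression with common difference 4.
Next gap: 23 days. 2014-09-22 + 23 days = 2014-10-15.
Next gap: 27 days. 2014-10-15 + 27 days = 2014-11-11.
Next gap: 31 days. 2014-11-11 + 31 days = 2014-12-12.
Next gap: 35 days. 2014-12-12 + 35 days = 2015-01-16.
Next gap: 39 days. 2015-01-16 + 39 days = 2015-02-24.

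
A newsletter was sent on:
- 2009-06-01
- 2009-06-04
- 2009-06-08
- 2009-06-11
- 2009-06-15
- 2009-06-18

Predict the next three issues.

Every event lands on a Monday or Thursday (gaps cycle 3, 4, 3, 4, 3).
So the schedule is: every Monday and Thursday.
Next Monday: 2009-06-22.
The following Thursday is 2009-06-25.
Next Monday: 2009-06-29.

2009-06-22, 2009-06-25, 2009-06-29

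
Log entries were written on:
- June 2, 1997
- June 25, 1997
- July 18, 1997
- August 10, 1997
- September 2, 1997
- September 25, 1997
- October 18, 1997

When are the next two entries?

November 10, 1997; December 3, 1997

Every event comes 23 days after the last (23, 23, 23, 23, 23, 23).
October 18, 1997 + 23 days = November 10, 1997.
November 10, 1997 + 23 days = December 3, 1997.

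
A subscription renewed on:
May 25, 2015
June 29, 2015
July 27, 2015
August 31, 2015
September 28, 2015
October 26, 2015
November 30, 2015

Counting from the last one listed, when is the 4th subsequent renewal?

All Mondays; the gaps (35, 28, 35, 28, 28, 35) vary with month length.
This is the last Monday of each month.
December 2015 ends with Monday December 28, 2015.
Last Monday of January 2016: January 25, 2016.
February 2016 ends with Monday February 29, 2016.
Last Monday of March 2016: March 28, 2016.

March 28, 2016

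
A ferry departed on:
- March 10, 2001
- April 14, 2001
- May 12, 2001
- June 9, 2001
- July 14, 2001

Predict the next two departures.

All dates are Saturdays, 35, 28, 28, 35 days apart.
Specifically, the 2nd Saturday of each month.
August 2001 — 2nd Saturday is August 11, 2001.
2nd Saturday of September 2001: September 8, 2001.

August 11, 2001; September 8, 2001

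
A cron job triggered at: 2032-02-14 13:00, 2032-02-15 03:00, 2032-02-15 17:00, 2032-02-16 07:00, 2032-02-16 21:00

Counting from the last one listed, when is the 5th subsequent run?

2032-02-19 19:00

Gaps: 14, 14, 14, 14 hours — each event is 14 hours after the previous one.
2032-02-16 21:00 + 14 h = 2032-02-17 11:00.
2032-02-17 11:00 + 14 h = 2032-02-18 01:00.
2032-02-18 01:00 + 14 h = 2032-02-18 15:00.
2032-02-18 15:00 + 14 h = 2032-02-19 05:00.
2032-02-19 05:00 + 14 h = 2032-02-19 19:00.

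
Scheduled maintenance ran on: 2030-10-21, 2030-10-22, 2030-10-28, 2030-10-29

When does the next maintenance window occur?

2030-11-04

Every event lands on a Monday or Tuesday (gaps cycle 1, 6, 1).
So the schedule is: every Monday and Tuesday.
Next Monday: 2030-11-04.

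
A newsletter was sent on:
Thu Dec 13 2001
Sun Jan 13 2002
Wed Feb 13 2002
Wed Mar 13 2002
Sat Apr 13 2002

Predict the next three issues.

Mon May 13 2002, Thu Jun 13 2002, Sat Jul 13 2002

Gaps: 31, 31, 28, 31 days — not constant. Every event is on the 13th of the month.
Pattern: the 13th of each month.
Next: May 2002 → Mon May 13 2002.
June 2002: Thu Jun 13 2002.
Next: July 2002 → Sat Jul 13 2002.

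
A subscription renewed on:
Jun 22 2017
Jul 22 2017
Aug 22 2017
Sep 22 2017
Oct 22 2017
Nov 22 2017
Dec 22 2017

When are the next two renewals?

Jan 22 2018, Feb 22 2018

Each date is the 22nd; the gaps (30, 31, 31, 30, 31, 30) track the month lengths.
The rule is the 22nd of each month.
Next: January 2018 → Jan 22 2018.
February 2018: Feb 22 2018.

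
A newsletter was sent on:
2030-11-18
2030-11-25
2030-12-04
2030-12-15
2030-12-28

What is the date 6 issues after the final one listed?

2031-04-27

Intervals are 7, 9, 11, 13 days — an arithmetic progression with common difference 2.
Next gap: 15 days. 2030-12-28 + 15 days = 2031-01-12.
Next gap: 17 days. 2031-01-12 + 17 days = 2031-01-29.
Next gap: 19 days. 2031-01-29 + 19 days = 2031-02-17.
Next gap: 21 days. 2031-02-17 + 21 days = 2031-03-10.
Next gap: 23 days. 2031-03-10 + 23 days = 2031-04-02.
Next gap: 25 days. 2031-04-02 + 25 days = 2031-04-27.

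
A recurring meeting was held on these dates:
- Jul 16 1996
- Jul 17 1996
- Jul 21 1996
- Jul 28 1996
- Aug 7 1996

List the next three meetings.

Intervals are 1, 4, 7, 10 days — an arithmetic progression with common difference 3.
Next gap: 13 days. Aug 7 1996 + 13 days = Aug 20 1996.
Next gap: 16 days. Aug 20 1996 + 16 days = Sep 5 1996.
Next gap: 19 days. Sep 5 1996 + 19 days = Sep 24 1996.

Aug 20 1996, Sep 5 1996, Sep 24 1996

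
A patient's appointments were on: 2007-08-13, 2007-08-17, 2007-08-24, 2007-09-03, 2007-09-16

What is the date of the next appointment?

2007-10-02

The spacing grows by 3 each time: 4, 7, 10, 13 days.
Next gap: 16 days. 2007-09-16 + 16 days = 2007-10-02.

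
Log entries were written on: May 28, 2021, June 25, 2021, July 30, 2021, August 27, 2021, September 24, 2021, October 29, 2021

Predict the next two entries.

November 26, 2021; December 31, 2021

Every date is a Friday; gaps 28, 35, 28, 28, 35 days.
Each is the last Friday of its month (at least one falls on the 29th or later, ruling out '4th Friday').
Last Friday of November 2021: November 26, 2021.
Last Friday of December 2021: December 31, 2021.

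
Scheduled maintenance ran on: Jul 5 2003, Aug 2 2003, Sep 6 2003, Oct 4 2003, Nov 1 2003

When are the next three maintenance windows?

All dates are Saturdays, 28, 35, 28, 28 days apart.
Specifically, the 1st Saturday of each month.
December 2003 — 1st Saturday is Dec 6 2003.
1st Saturday of January 2004: Jan 3 2004.
February 2004 — 1st Saturday is Feb 7 2004.

Dec 6 2003, Jan 3 2004, Feb 7 2004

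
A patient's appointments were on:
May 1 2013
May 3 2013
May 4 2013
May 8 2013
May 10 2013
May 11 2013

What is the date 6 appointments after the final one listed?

Every event lands on a Wednesday or Friday or Saturday (gaps cycle 2, 1, 4, 2, 1).
So the schedule is: every Wednesday, Friday and Saturday.
The following Wednesday is May 15 2013.
The following Friday is May 17 2013.
Next Saturday: May 18 2013.
Next Wednesday: May 22 2013.
Next Friday: May 24 2013.
Next Saturday: May 25 2013.

May 25 2013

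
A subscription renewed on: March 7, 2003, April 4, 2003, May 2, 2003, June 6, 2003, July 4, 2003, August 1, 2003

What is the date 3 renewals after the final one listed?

November 7, 2003

Gaps: 28, 28, 35, 28, 28 days — a mix of 28 and 35. Every date is a Friday.
Each is the 1st Friday of its month.
September 2003 — 1st Friday is September 5, 2003.
October 2003 — 1st Friday is October 3, 2003.
November 2003 — 1st Friday is November 7, 2003.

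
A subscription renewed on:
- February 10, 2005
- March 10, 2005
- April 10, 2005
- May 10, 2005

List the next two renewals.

Each date is the 10th; the gaps (28, 31, 30) track the month lengths.
The rule is the 10th of each month.
June 2005: June 10, 2005.
Next: July 2005 → July 10, 2005.

June 10, 2005; July 10, 2005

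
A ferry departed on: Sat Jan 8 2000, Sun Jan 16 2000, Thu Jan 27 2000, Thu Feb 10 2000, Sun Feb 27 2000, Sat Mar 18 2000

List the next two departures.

Gaps: 8, 11, 14, 17, 20 days — each gap is 3 larger than the previous one.
Next gap: 23 days. Sat Mar 18 2000 + 23 days = Mon Apr 10 2000.
Next gap: 26 days. Mon Apr 10 2000 + 26 days = Sat May 6 2000.

Mon Apr 10 2000, Sat May 6 2000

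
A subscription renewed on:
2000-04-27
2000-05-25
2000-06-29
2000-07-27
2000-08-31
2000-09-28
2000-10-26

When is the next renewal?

2000-11-30

All Thursdays; the gaps (28, 35, 28, 35, 28, 28) vary with month length.
This is the last Thursday of each month.
November 2000 ends with Thursday 2000-11-30.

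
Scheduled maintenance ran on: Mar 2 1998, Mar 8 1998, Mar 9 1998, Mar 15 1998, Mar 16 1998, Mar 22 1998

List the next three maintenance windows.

Mar 23 1998, Mar 29 1998, Mar 30 1998

Every event lands on a Monday or Sunday (gaps cycle 6, 1, 6, 1, 6).
So the schedule is: every Monday and Sunday.
Next Monday: Mar 23 1998.
Next Sunday: Mar 29 1998.
The following Monday is Mar 30 1998.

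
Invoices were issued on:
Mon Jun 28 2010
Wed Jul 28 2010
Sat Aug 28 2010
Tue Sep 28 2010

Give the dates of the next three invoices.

Each date is the 28th; the gaps (30, 31, 31) track the month lengths.
The rule is the 28th of each month.
October 2010: Thu Oct 28 2010.
November 2010: Sun Nov 28 2010.
December 2010: Tue Dec 28 2010.

Thu Oct 28 2010, Sun Nov 28 2010, Tue Dec 28 2010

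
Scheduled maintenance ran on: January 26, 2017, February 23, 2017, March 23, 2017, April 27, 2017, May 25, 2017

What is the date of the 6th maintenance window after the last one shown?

These are Thursdays at 28- or 35-day spacing (28, 28, 35, 28).
The pattern: 4th Thursday of the month.
June 2017 — 4th Thursday is June 22, 2017.
4th Thursday of July 2017: July 27, 2017.
4th Thursday of August 2017: August 24, 2017.
4th Thursday of September 2017: September 28, 2017.
4th Thursday of October 2017: October 26, 2017.
November 2017 — 4th Thursday is November 23, 2017.

November 23, 2017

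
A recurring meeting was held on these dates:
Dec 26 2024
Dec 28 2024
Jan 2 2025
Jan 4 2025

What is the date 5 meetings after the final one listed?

Jan 23 2025

Every event lands on a Thursday or Saturday (gaps cycle 2, 5, 2).
So the schedule is: every Thursday and Saturday.
Next Thursday: Jan 9 2025.
The following Saturday is Jan 11 2025.
Next Thursday: Jan 16 2025.
The following Saturday is Jan 18 2025.
Next Thursday: Jan 23 2025.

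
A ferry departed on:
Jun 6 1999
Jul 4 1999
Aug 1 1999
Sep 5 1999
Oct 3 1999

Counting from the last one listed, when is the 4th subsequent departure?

Feb 6 2000

These are Sundays at 28- or 35-day spacing (28, 28, 35, 28).
The pattern: 1st Sunday of the month.
1st Sunday of November 1999: Nov 7 1999.
December 1999 — 1st Sunday is Dec 5 1999.
1st Sunday of January 2000: Jan 2 2000.
February 2000 — 1st Sunday is Feb 6 2000.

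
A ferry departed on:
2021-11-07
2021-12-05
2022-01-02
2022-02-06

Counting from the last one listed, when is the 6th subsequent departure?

2022-08-07

These are Sundays at 28- or 35-day spacing (28, 28, 35).
The pattern: 1st Sunday of the month.
March 2022 — 1st Sunday is 2022-03-06.
1st Sunday of April 2022: 2022-04-03.
May 2022 — 1st Sunday is 2022-05-01.
June 2022 — 1st Sunday is 2022-06-05.
July 2022 — 1st Sunday is 2022-07-03.
1st Sunday of August 2022: 2022-08-07.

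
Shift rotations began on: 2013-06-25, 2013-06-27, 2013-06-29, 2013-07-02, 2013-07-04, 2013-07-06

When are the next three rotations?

2013-07-09, 2013-07-11, 2013-07-13

Gaps: 2, 2, 3, 2, 2 days — not constant, but cyclic with period 3.
The events fall on every Tuesday, Thursday and Saturday.
The following Tuesday is 2013-07-09.
Next Thursday: 2013-07-11.
The following Saturday is 2013-07-13.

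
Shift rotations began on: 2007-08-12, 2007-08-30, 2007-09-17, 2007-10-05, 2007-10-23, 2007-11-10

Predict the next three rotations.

The spacing is 18, 18, 18, 18, 18 days — always 18 days.
2007-11-10 + 18 days = 2007-11-28.
2007-11-28 + 18 days = 2007-12-16.
2007-12-16 + 18 days = 2008-01-03.

2007-11-28, 2007-12-16, 2008-01-03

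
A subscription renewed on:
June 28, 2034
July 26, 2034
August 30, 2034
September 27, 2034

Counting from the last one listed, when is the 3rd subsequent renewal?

December 27, 2034

These are Wednesdays with 28, 35, 28-day gaps.
Each is the final Wednesday of its month — August 30, 2034 is past the 28th, so '4th Wednesday' doesn't fit.
October 2034 ends with Wednesday October 25, 2034.
November 2034 ends with Wednesday November 29, 2034.
December 2034 ends with Wednesday December 27, 2034.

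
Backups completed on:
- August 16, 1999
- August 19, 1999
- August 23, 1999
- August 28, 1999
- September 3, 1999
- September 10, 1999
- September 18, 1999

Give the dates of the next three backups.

September 27, 1999; October 7, 1999; October 18, 1999

Gaps: 3, 4, 5, 6, 7, 8 days — each gap is 1 larger than the previous one.
Next gap: 9 days. September 18, 1999 + 9 days = September 27, 1999.
Next gap: 10 days. September 27, 1999 + 10 days = October 7, 1999.
Next gap: 11 days. October 7, 1999 + 11 days = October 18, 1999.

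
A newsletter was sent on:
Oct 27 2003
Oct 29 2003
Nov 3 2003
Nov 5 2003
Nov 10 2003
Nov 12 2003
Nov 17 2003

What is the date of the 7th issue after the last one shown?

Every event lands on a Monday or Wednesday (gaps cycle 2, 5, 2, 5, 2, 5).
So the schedule is: every Monday and Wednesday.
Next Wednesday: Nov 19 2003.
Next Monday: Nov 24 2003.
The following Wednesday is Nov 26 2003.
The following Monday is Dec 1 2003.
The following Wednesday is Dec 3 2003.
Next Monday: Dec 8 2003.
Next Wednesday: Dec 10 2003.

Dec 10 2003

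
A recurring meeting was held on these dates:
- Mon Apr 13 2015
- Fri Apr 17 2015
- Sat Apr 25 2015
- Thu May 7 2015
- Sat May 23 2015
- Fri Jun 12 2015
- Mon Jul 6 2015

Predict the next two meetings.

Mon Aug 3 2015, Fri Sep 4 2015

The spacing grows by 4 each time: 4, 8, 12, 16, 20, 24 days.
Next gap: 28 days. Mon Jul 6 2015 + 28 days = Mon Aug 3 2015.
Next gap: 32 days. Mon Aug 3 2015 + 32 days = Fri Sep 4 2015.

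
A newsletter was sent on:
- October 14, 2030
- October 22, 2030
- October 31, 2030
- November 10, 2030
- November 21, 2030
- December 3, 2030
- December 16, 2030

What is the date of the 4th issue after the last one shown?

The spacing grows by 1 each time: 8, 9, 10, 11, 12, 13 days.
Next gap: 14 days. December 16, 2030 + 14 days = December 30, 2030.
Next gap: 15 days. December 30, 2030 + 15 days = January 14, 2031.
Next gap: 16 days. January 14, 2031 + 16 days = January 30, 2031.
Next gap: 17 days. January 30, 2031 + 17 days = February 16, 2031.

February 16, 2031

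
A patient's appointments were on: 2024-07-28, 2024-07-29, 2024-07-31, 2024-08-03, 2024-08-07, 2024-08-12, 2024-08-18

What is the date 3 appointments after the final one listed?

Gaps: 1, 2, 3, 4, 5, 6 days — each gap is 1 larger than the previous one.
Next gap: 7 days. 2024-08-18 + 7 days = 2024-08-25.
Next gap: 8 days. 2024-08-25 + 8 days = 2024-09-02.
Next gap: 9 days. 2024-09-02 + 9 days = 2024-09-11.

2024-09-11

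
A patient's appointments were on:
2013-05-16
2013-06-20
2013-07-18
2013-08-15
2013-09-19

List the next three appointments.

2013-10-17, 2013-11-21, 2013-12-19

These are Thursdays at 28- or 35-day spacing (35, 28, 28, 35).
The pattern: 3rd Thursday of the month.
3rd Thursday of October 2013: 2013-10-17.
3rd Thursday of November 2013: 2013-11-21.
3rd Thursday of December 2013: 2013-12-19.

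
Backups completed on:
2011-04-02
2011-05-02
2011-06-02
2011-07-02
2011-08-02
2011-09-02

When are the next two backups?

2011-10-02, 2011-11-02

Gaps: 30, 31, 30, 31, 31 days — not constant. Every event is on the 2nd of the month.
Pattern: the 2nd of each month.
October 2011: 2011-10-02.
November 2011: 2011-11-02.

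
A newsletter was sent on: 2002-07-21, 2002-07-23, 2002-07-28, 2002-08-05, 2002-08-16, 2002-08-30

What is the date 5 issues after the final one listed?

Intervals are 2, 5, 8, 11, 14 days — an arithmetic progression with common difference 3.
Next gap: 17 days. 2002-08-30 + 17 days = 2002-09-16.
Next gap: 20 days. 2002-09-16 + 20 days = 2002-10-06.
Next gap: 23 days. 2002-10-06 + 23 days = 2002-10-29.
Next gap: 26 days. 2002-10-29 + 26 days = 2002-11-24.
Next gap: 29 days. 2002-11-24 + 29 days = 2002-12-23.

2002-12-23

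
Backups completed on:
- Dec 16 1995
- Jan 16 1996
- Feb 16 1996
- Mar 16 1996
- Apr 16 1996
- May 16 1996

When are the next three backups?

Each date is the 16th; the gaps (31, 31, 29, 31, 30) track the month lengths.
The rule is the 16th of each month.
June 1996: Jun 16 1996.
July 1996: Jul 16 1996.
August 1996: Aug 16 1996.

Jun 16 1996, Jul 16 1996, Aug 16 1996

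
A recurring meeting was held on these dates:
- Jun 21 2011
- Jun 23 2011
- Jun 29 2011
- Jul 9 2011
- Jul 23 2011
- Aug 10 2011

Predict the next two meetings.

Gaps: 2, 6, 10, 14, 18 days — each gap is 4 larger than the previous one.
Next gap: 22 days. Aug 10 2011 + 22 days = Sep 1 2011.
Next gap: 26 days. Sep 1 2011 + 26 days = Sep 27 2011.

Sep 1 2011, Sep 27 2011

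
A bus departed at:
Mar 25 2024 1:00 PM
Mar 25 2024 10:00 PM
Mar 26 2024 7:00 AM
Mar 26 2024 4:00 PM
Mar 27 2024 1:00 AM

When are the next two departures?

Mar 27 2024 10:00 AM, Mar 27 2024 7:00 PM

Spacing: 9, 9, 9, 9 h — constant 9 h.
Mar 27 2024 1:00 AM + 9 h = Mar 27 2024 10:00 AM.
Mar 27 2024 10:00 AM + 9 h = Mar 27 2024 7:00 PM.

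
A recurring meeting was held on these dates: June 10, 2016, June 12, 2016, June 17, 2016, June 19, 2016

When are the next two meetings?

Every event lands on a Friday or Sunday (gaps cycle 2, 5, 2).
So the schedule is: every Friday and Sunday.
The following Friday is June 24, 2016.
The following Sunday is June 26, 2016.

June 24, 2016; June 26, 2016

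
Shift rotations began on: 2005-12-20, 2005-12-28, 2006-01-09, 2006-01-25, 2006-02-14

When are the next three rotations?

2006-03-10, 2006-04-07, 2006-05-09

The spacing grows by 4 each time: 8, 12, 16, 20 days.
Next gap: 24 days. 2006-02-14 + 24 days = 2006-03-10.
Next gap: 28 days. 2006-03-10 + 28 days = 2006-04-07.
Next gap: 32 days. 2006-04-07 + 32 days = 2006-05-09.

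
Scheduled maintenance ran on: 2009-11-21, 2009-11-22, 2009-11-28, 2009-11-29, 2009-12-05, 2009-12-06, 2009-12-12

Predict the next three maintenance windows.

The gap pattern 1, 6, 1, 6, 1, 6 repeats every 2 events.
These are the Saturdays and Sundays of each week.
Next Sunday: 2009-12-13.
The following Saturday is 2009-12-19.
The following Sunday is 2009-12-20.

2009-12-13, 2009-12-19, 2009-12-20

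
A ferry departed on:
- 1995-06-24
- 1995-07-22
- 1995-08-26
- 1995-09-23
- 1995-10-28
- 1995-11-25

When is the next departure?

1995-12-23

Gaps: 28, 35, 28, 35, 28 days — a mix of 28 and 35. Every date is a Saturday.
Each is the 4th Saturday of its month.
December 1995 — 4th Saturday is 1995-12-23.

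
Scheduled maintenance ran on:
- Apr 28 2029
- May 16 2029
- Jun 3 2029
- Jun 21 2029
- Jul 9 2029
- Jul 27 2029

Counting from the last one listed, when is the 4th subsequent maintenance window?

The spacing is 18, 18, 18, 18, 18 days — always 18 days.
Jul 27 2029 + 18 days = Aug 14 2029.
Aug 14 2029 + 18 days = Sep 1 2029.
Sep 1 2029 + 18 days = Sep 19 2029.
Sep 19 2029 + 18 days = Oct 7 2029.

Oct 7 2029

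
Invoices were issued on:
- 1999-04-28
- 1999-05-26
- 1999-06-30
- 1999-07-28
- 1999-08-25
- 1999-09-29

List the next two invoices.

All Wednesdays; the gaps (28, 35, 28, 28, 35) vary with month length.
This is the last Wednesday of each month.
October 1999 ends with Wednesday 1999-10-27.
Last Wednesday of November 1999: 1999-11-24.

1999-10-27, 1999-11-24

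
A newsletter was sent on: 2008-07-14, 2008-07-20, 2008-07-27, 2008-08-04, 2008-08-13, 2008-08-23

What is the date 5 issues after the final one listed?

2008-10-27

Intervals are 6, 7, 8, 9, 10 days — an arithmetic progression with common difference 1.
Next gap: 11 days. 2008-08-23 + 11 days = 2008-09-03.
Next gap: 12 days. 2008-09-03 + 12 days = 2008-09-15.
Next gap: 13 days. 2008-09-15 + 13 days = 2008-09-28.
Next gap: 14 days. 2008-09-28 + 14 days = 2008-10-12.
Next gap: 15 days. 2008-10-12 + 15 days = 2008-10-27.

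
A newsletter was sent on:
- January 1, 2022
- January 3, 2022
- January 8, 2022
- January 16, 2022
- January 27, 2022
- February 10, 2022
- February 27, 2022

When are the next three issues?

March 19, 2022; April 11, 2022; May 7, 2022

The spacing grows by 3 each time: 2, 5, 8, 11, 14, 17 days.
Next gap: 20 days. February 27, 2022 + 20 days = March 19, 2022.
Next gap: 23 days. March 19, 2022 + 23 days = April 11, 2022.
Next gap: 26 days. April 11, 2022 + 26 days = May 7, 2022.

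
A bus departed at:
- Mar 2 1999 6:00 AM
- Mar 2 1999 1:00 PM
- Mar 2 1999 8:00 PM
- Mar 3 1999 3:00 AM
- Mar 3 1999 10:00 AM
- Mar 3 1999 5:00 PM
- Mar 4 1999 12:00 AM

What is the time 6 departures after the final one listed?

Gaps: 7, 7, 7, 7, 7, 7 hours — each event is 7 hours after the previous one.
Mar 4 1999 12:00 AM + 7 h = Mar 4 1999 7:00 AM.
Mar 4 1999 7:00 AM + 7 h = Mar 4 1999 2:00 PM.
Mar 4 1999 2:00 PM + 7 h = Mar 4 1999 9:00 PM.
Mar 4 1999 9:00 PM + 7 h = Mar 5 1999 4:00 AM.
Mar 5 1999 4:00 AM + 7 h = Mar 5 1999 11:00 AM.
Mar 5 1999 11:00 AM + 7 h = Mar 5 1999 6:00 PM.

Mar 5 1999 6:00 PM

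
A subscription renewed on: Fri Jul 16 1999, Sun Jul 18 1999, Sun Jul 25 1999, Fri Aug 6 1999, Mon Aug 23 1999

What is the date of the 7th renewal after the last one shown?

Mon May 8 2000

Intervals are 2, 7, 12, 17 days — an arithmetic progression with common difference 5.
Next gap: 22 days. Mon Aug 23 1999 + 22 days = Tue Sep 14 1999.
Next gap: 27 days. Tue Sep 14 1999 + 27 days = Mon Oct 11 1999.
Next gap: 32 days. Mon Oct 11 1999 + 32 days = Fri Nov 12 1999.
Next gap: 37 days. Fri Nov 12 1999 + 37 days = Sun Dec 19 1999.
Next gap: 42 days. Sun Dec 19 1999 + 42 days = Sun Jan 30 2000.
Next gap: 47 days. Sun Jan 30 2000 + 47 days = Fri Mar 17 2000.
Next gap: 52 days. Fri Mar 17 2000 + 52 days = Mon May 8 2000.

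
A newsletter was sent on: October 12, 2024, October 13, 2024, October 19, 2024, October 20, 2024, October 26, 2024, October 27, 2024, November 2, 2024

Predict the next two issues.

November 3, 2024; November 9, 2024

Gaps: 1, 6, 1, 6, 1, 6 days — not constant, but cyclic with period 2.
The events fall on every Saturday and Sunday.
Next Sunday: November 3, 2024.
The following Saturday is November 9, 2024.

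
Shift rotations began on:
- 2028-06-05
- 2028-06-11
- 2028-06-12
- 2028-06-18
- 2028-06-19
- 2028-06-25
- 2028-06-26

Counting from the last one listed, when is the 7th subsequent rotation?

2028-07-23

Every event lands on a Monday or Sunday (gaps cycle 6, 1, 6, 1, 6, 1).
So the schedule is: every Monday and Sunday.
Next Sunday: 2028-07-02.
The following Monday is 2028-07-03.
Next Sunday: 2028-07-09.
Next Monday: 2028-07-10.
Next Sunday: 2028-07-16.
Next Monday: 2028-07-17.
The following Sunday is 2028-07-23.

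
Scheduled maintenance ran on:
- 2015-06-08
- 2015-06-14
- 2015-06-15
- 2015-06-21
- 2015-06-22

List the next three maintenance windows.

2015-06-28, 2015-06-29, 2015-07-05

Gaps: 6, 1, 6, 1 days — not constant, but cyclic with period 2.
The events fall on every Monday and Sunday.
Next Sunday: 2015-06-28.
Next Monday: 2015-06-29.
Next Sunday: 2015-07-05.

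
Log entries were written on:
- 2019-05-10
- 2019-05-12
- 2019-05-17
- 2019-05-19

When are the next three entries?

2019-05-24, 2019-05-26, 2019-05-31

Every event lands on a Friday or Sunday (gaps cycle 2, 5, 2).
So the schedule is: every Friday and Sunday.
The following Friday is 2019-05-24.
Next Sunday: 2019-05-26.
Next Friday: 2019-05-31.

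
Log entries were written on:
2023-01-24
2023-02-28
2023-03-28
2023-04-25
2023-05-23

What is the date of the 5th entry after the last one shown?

All dates are Tuesdays, 35, 28, 28, 28 days apart.
Specifically, the 4th Tuesday of each month.
4th Tuesday of June 2023: 2023-06-27.
4th Tuesday of July 2023: 2023-07-25.
August 2023 — 4th Tuesday is 2023-08-22.
4th Tuesday of September 2023: 2023-09-26.
4th Tuesday of October 2023: 2023-10-24.

2023-10-24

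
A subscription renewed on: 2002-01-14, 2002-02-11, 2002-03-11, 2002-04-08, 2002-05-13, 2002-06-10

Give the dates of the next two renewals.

These are Mondays at 28- or 35-day spacing (28, 28, 28, 35, 28).
The pattern: 2nd Monday of the month.
July 2002 — 2nd Monday is 2002-07-08.
2nd Monday of August 2002: 2002-08-12.

2002-07-08, 2002-08-12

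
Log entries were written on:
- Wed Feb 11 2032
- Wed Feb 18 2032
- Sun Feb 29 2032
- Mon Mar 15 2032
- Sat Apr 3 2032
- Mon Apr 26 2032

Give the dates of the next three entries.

Sun May 23 2032, Wed Jun 23 2032, Wed Jul 28 2032

Intervals are 7, 11, 15, 19, 23 days — an arithmetic progression with common difference 4.
Next gap: 27 days. Mon Apr 26 2032 + 27 days = Sun May 23 2032.
Next gap: 31 days. Sun May 23 2032 + 31 days = Wed Jun 23 2032.
Next gap: 35 days. Wed Jun 23 2032 + 35 days = Wed Jul 28 2032.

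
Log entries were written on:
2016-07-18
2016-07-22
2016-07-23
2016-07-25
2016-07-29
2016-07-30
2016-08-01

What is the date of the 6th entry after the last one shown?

The gap pattern 4, 1, 2, 4, 1, 2 repeats every 3 events.
These are the Mondays, Fridays and Saturdays of each week.
The following Friday is 2016-08-05.
Next Saturday: 2016-08-06.
Next Monday: 2016-08-08.
Next Friday: 2016-08-12.
Next Saturday: 2016-08-13.
Next Monday: 2016-08-15.

2016-08-15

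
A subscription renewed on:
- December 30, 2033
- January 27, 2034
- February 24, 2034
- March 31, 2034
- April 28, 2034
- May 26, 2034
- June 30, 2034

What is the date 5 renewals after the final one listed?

November 24, 2034

All Fridays; the gaps (28, 28, 35, 28, 28, 35) vary with month length.
This is the last Friday of each month.
Last Friday of July 2034: July 28, 2034.
Last Friday of August 2034: August 25, 2034.
Last Friday of September 2034: September 29, 2034.
October 2034 ends with Friday October 27, 2034.
Last Friday of November 2034: November 24, 2034.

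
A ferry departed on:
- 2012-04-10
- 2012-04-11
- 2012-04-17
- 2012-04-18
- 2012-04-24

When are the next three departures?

2012-04-25, 2012-05-01, 2012-05-02

Every event lands on a Tuesday or Wednesday (gaps cycle 1, 6, 1, 6).
So the schedule is: every Tuesday and Wednesday.
The following Wednesday is 2012-04-25.
The following Tuesday is 2012-05-01.
Next Wednesday: 2012-05-02.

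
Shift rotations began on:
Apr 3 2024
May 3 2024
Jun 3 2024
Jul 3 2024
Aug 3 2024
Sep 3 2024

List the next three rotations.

The day-of-month is always 3 (30, 31, 30, 31, 31 days between events).
So this recurs on the 3rd of each month.
October 2024: Oct 3 2024.
Next: November 2024 → Nov 3 2024.
Next: December 2024 → Dec 3 2024.

Oct 3 2024, Nov 3 2024, Dec 3 2024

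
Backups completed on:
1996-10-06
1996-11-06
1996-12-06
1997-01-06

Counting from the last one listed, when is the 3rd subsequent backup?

Gaps: 31, 30, 31 days — not constant. Every event is on the 6th of the month.
Pattern: the 6th of each month.
Next: February 1997 → 1997-02-06.
Next: March 1997 → 1997-03-06.
Next: April 1997 → 1997-04-06.

1997-04-06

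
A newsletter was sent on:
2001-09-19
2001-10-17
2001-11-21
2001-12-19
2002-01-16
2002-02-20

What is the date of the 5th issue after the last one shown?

These are Wednesdays at 28- or 35-day spacing (28, 35, 28, 28, 35).
The pattern: 3rd Wednesday of the month.
3rd Wednesday of March 2002: 2002-03-20.
3rd Wednesday of April 2002: 2002-04-17.
3rd Wednesday of May 2002: 2002-05-15.
3rd Wednesday of June 2002: 2002-06-19.
July 2002 — 3rd Wednesday is 2002-07-17.

2002-07-17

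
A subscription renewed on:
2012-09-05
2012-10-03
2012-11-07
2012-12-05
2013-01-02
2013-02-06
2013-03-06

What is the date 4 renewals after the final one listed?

2013-07-03

These are Wednesdays at 28- or 35-day spacing (28, 35, 28, 28, 35, 28).
The pattern: 1st Wednesday of the month.
1st Wednesday of April 2013: 2013-04-03.
1st Wednesday of May 2013: 2013-05-01.
June 2013 — 1st Wednesday is 2013-06-05.
July 2013 — 1st Wednesday is 2013-07-03.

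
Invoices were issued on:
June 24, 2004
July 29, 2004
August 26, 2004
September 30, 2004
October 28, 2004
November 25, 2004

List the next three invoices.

December 30, 2004; January 27, 2005; February 24, 2005

Every date is a Thursday; gaps 35, 28, 35, 28, 28 days.
Each is the last Thursday of its month (at least one falls on the 29th or later, ruling out '4th Thursday').
Last Thursday of December 2004: December 30, 2004.
Last Thursday of January 2005: January 27, 2005.
February 2005 ends with Thursday February 24, 2005.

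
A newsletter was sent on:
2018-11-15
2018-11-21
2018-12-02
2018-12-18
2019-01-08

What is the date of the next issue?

2019-02-03

Intervals are 6, 11, 16, 21 days — an arithmetic progression with common difference 5.
Next gap: 26 days. 2019-01-08 + 26 days = 2019-02-03.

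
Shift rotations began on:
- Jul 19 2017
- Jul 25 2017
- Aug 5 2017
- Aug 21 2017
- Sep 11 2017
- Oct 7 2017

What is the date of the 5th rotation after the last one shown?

Apr 30 2018

The spacing grows by 5 each time: 6, 11, 16, 21, 26 days.
Next gap: 31 days. Oct 7 2017 + 31 days = Nov 7 2017.
Next gap: 36 days. Nov 7 2017 + 36 days = Dec 13 2017.
Next gap: 41 days. Dec 13 2017 + 41 days = Jan 23 2018.
Next gap: 46 days. Jan 23 2018 + 46 days = Mar 10 2018.
Next gap: 51 days. Mar 10 2018 + 51 days = Apr 30 2018.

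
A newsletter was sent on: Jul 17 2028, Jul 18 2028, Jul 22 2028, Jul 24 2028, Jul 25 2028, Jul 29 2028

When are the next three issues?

Every event lands on a Monday or Tuesday or Saturday (gaps cycle 1, 4, 2, 1, 4).
So the schedule is: every Monday, Tuesday and Saturday.
Next Monday: Jul 31 2028.
The following Tuesday is Aug 1 2028.
Next Saturday: Aug 5 2028.

Jul 31 2028, Aug 1 2028, Aug 5 2028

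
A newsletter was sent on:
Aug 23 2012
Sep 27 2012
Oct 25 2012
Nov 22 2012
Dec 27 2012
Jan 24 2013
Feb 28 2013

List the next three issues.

Mar 28 2013, Apr 25 2013, May 23 2013

Gaps: 35, 28, 28, 35, 28, 35 days — a mix of 28 and 35. Every date is a Thursday.
Each is the 4th Thursday of its month.
March 2013 — 4th Thursday is Mar 28 2013.
4th Thursday of April 2013: Apr 25 2013.
May 2013 — 4th Thursday is May 23 2013.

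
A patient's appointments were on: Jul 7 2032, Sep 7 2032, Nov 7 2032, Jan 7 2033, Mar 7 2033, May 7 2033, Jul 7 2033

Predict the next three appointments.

The day-of-month is always 7 (62, 61, 61, 59, 61, 61 days between events).
So this recurs on the 7th of every 2 months.
Next: September 2033 → Sep 7 2033.
November 2033: Nov 7 2033.
Next: January 2034 → Jan 7 2034.

Sep 7 2033, Nov 7 2033, Jan 7 2034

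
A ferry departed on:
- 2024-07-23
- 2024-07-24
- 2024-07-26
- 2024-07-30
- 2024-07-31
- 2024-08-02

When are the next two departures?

2024-08-06, 2024-08-07

Every event lands on a Tuesday or Wednesday or Friday (gaps cycle 1, 2, 4, 1, 2).
So the schedule is: every Tuesday, Wednesday and Friday.
The following Tuesday is 2024-08-06.
The following Wednesday is 2024-08-07.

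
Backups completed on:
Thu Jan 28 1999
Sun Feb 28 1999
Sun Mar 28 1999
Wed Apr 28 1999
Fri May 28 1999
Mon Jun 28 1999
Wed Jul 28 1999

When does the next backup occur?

Gaps: 31, 28, 31, 30, 31, 30 days — not constant. Every event is on the 28th of the month.
Pattern: the 28th of each month.
Next: August 1999 → Sat Aug 28 1999.

Sat Aug 28 1999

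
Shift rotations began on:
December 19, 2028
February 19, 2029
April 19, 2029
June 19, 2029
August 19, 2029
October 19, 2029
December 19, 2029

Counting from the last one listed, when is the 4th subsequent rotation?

Each date is the 19th; the gaps (62, 59, 61, 61, 61, 61) track the month lengths.
The rule is the 19th of every 2 months.
Next: February 2030 → February 19, 2030.
April 2030: April 19, 2030.
Next: June 2030 → June 19, 2030.
Next: August 2030 → August 19, 2030.

August 19, 2030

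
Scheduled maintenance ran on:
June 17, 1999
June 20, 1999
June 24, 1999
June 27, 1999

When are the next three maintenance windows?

July 1, 1999; July 4, 1999; July 8, 1999

The gap pattern 3, 4, 3 repeats every 2 events.
These are the Thursdays and Sundays of each week.
Next Thursday: July 1, 1999.
Next Sunday: July 4, 1999.
The following Thursday is July 8, 1999.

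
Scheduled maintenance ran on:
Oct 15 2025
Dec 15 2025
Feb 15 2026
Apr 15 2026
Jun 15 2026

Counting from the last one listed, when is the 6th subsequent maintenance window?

Jun 15 2027

Each date is the 15th; the gaps (61, 62, 59, 61) track the month lengths.
The rule is the 15th of every 2 months.
Next: August 2026 → Aug 15 2026.
Next: October 2026 → Oct 15 2026.
Next: December 2026 → Dec 15 2026.
February 2027: Feb 15 2027.
Next: April 2027 → Apr 15 2027.
June 2027: Jun 15 2027.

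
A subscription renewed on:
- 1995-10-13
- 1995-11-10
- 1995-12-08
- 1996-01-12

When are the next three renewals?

1996-02-09, 1996-03-08, 1996-04-12

Gaps: 28, 28, 35 days — a mix of 28 and 35. Every date is a Friday.
Each is the 2nd Friday of its month.
February 1996 — 2nd Friday is 1996-02-09.
2nd Friday of March 1996: 1996-03-08.
April 1996 — 2nd Friday is 1996-04-12.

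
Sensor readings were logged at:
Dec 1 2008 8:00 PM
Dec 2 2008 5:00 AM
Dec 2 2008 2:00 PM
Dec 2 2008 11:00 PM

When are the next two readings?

Dec 3 2008 8:00 AM, Dec 3 2008 5:00 PM

The interval is a steady 9 hours (9, 9, 9).
Dec 2 2008 11:00 PM + 9 h = Dec 3 2008 8:00 AM.
Dec 3 2008 8:00 AM + 9 h = Dec 3 2008 5:00 PM.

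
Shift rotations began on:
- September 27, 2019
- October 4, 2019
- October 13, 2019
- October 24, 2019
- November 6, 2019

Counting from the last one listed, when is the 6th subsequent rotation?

Gaps: 7, 9, 11, 13 days — each gap is 2 larger than the previous one.
Next gap: 15 days. November 6, 2019 + 15 days = November 21, 2019.
Next gap: 17 days. November 21, 2019 + 17 days = December 8, 2019.
Next gap: 19 days. December 8, 2019 + 19 days = December 27, 2019.
Next gap: 21 days. December 27, 2019 + 21 days = January 17, 2020.
Next gap: 23 days. January 17, 2020 + 23 days = February 9, 2020.
Next gap: 25 days. February 9, 2020 + 25 days = March 5, 2020.

March 5, 2020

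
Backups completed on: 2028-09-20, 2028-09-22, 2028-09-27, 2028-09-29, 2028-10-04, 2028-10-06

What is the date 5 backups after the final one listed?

The gap pattern 2, 5, 2, 5, 2 repeats every 2 events.
These are the Wednesdays and Fridays of each week.
Next Wednesday: 2028-10-11.
The following Friday is 2028-10-13.
Next Wednesday: 2028-10-18.
Next Friday: 2028-10-20.
Next Wednesday: 2028-10-25.

2028-10-25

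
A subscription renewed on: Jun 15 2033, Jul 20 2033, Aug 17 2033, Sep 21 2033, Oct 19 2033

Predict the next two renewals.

All dates are Wednesdays, 35, 28, 35, 28 days apart.
Specifically, the 3rd Wednesday of each month.
3rd Wednesday of November 2033: Nov 16 2033.
December 2033 — 3rd Wednesday is Dec 21 2033.

Nov 16 2033, Dec 21 2033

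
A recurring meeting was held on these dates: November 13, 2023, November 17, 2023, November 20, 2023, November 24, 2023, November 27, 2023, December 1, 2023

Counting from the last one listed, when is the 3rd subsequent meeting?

Every event lands on a Monday or Friday (gaps cycle 4, 3, 4, 3, 4).
So the schedule is: every Monday and Friday.
Next Monday: December 4, 2023.
Next Friday: December 8, 2023.
The following Monday is December 11, 2023.

December 11, 2023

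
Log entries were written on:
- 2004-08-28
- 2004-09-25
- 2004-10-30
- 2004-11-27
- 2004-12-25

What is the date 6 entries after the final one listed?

All Saturdays; the gaps (28, 35, 28, 28) vary with month length.
This is the last Saturday of each month.
Last Saturday of January 2005: 2005-01-29.
Last Saturday of February 2005: 2005-02-26.
Last Saturday of March 2005: 2005-03-26.
Last Saturday of April 2005: 2005-04-30.
Last Saturday of May 2005: 2005-05-28.
June 2005 ends with Saturday 2005-06-25.

2005-06-25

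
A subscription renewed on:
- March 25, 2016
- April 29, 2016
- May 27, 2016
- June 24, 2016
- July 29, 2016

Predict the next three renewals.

These are Fridays with 35, 28, 28, 35-day gaps.
Each is the final Friday of its month — April 29, 2016 is past the 28th, so '4th Friday' doesn't fit.
Last Friday of August 2016: August 26, 2016.
Last Friday of September 2016: September 30, 2016.
Last Friday of October 2016: October 28, 2016.

August 26, 2016; September 30, 2016; October 28, 2016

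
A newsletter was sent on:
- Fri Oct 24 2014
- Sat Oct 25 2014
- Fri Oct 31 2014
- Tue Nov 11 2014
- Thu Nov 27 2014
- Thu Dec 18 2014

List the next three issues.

Intervals are 1, 6, 11, 16, 21 days — an arithmetic progression with common difference 5.
Next gap: 26 days. Thu Dec 18 2014 + 26 days = Tue Jan 13 2015.
Next gap: 31 days. Tue Jan 13 2015 + 31 days = Fri Feb 13 2015.
Next gap: 36 days. Fri Feb 13 2015 + 36 days = Sat Mar 21 2015.

Tue Jan 13 2015, Fri Feb 13 2015, Sat Mar 21 2015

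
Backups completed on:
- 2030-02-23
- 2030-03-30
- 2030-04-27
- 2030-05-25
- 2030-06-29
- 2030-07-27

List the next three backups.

2030-08-31, 2030-09-28, 2030-10-26

Every date is a Saturday; gaps 35, 28, 28, 35, 28 days.
Each is the last Saturday of its month (at least one falls on the 29th or later, ruling out '4th Saturday').
August 2030 ends with Saturday 2030-08-31.
September 2030 ends with Saturday 2030-09-28.
Last Saturday of October 2030: 2030-10-26.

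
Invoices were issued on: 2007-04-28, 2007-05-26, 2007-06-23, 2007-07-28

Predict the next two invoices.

2007-08-25, 2007-09-22

Gaps: 28, 28, 35 days — a mix of 28 and 35. Every date is a Saturday.
Each is the 4th Saturday of its month.
4th Saturday of August 2007: 2007-08-25.
4th Saturday of September 2007: 2007-09-22.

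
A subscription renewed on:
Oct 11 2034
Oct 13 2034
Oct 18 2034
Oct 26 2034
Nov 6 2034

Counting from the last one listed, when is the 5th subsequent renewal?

The spacing grows by 3 each time: 2, 5, 8, 11 days.
Next gap: 14 days. Nov 6 2034 + 14 days = Nov 20 2034.
Next gap: 17 days. Nov 20 2034 + 17 days = Dec 7 2034.
Next gap: 20 days. Dec 7 2034 + 20 days = Dec 27 2034.
Next gap: 23 days. Dec 27 2034 + 23 days = Jan 19 2035.
Next gap: 26 days. Jan 19 2035 + 26 days = Feb 14 2035.

Feb 14 2035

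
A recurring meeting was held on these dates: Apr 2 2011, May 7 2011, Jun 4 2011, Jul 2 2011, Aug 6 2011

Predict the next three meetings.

Gaps: 35, 28, 28, 35 days — a mix of 28 and 35. Every date is a Saturday.
Each is the 1st Saturday of its month.
1st Saturday of September 2011: Sep 3 2011.
October 2011 — 1st Saturday is Oct 1 2011.
November 2011 — 1st Saturday is Nov 5 2011.

Sep 3 2011, Oct 1 2011, Nov 5 2011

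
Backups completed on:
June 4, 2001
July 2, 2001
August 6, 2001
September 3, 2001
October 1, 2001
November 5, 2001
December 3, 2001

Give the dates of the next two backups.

January 7, 2002; February 4, 2002

These are Mondays at 28- or 35-day spacing (28, 35, 28, 28, 35, 28).
The pattern: 1st Monday of the month.
January 2002 — 1st Monday is January 7, 2002.
1st Monday of February 2002: February 4, 2002.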